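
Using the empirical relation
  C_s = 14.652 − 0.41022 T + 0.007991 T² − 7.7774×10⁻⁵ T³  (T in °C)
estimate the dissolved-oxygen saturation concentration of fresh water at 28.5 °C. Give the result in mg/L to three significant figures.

C_s ≈ 7.65 mg/L

C_s = 14.652 − 0.41022×28.5 + 0.007991×28.5² − 7.7774×10⁻⁵×28.5³ = 7.651 mg/L.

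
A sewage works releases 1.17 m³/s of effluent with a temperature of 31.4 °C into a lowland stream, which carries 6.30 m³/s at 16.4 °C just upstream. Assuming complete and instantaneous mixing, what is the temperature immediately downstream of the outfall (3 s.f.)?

Flow-weighted mixing: C = (Q_r C_r + Q_w C_w)/(Q_r + Q_w)
= (6.30×16.4 + 1.17×31.4)/(6.30 + 1.17) = 140.1/7.470 = 18.75 °C.

18.7 °C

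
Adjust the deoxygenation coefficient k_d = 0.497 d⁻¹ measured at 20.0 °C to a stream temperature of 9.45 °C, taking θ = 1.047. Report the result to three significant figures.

k_d ≈ 0.306 d⁻¹

k_d(T₂) = k_d(T₁) · θ^(T₂−T₁) = 0.497 × 1.047^(9.45−20.0)
= 0.497 × 1.047^-10.6 = 0.497 × 0.6160 = 0.3061 d⁻¹.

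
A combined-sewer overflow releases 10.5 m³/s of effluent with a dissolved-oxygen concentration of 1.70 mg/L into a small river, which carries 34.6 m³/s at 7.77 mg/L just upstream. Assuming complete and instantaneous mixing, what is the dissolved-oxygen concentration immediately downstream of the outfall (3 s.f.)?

6.36 mg/L

Flow-weighted mixing: C = (Q_r C_r + Q_w C_w)/(Q_r + Q_w)
= (34.6×7.77 + 10.5×1.70)/(34.6 + 10.5) = 286.7/45.10 = 6.357 mg/L.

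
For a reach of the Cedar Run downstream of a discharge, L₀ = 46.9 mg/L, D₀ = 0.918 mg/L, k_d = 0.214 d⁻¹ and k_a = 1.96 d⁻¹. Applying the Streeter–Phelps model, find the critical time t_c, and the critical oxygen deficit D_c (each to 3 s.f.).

At the critical point dD/dt = 0, so k_d L₀ e^(−k_d t) = k_a D. Substituting D(t) from the Streeter–Phelps equation and solving for t gives
t_c = ln[(k_a/k_d)(1 − D₀(k_a−k_d)/(k_d L₀))] / (k_a−k_d).
Here k_a−k_d = 1.746 d⁻¹ and 1 − D₀(k_a−k_d)/(k_d L₀) = 1 − 0.918×1.746/(0.214×46.9) = 0.8403, so
t_c = ln(9.159 × 0.8403) / 1.746 = 2.041 / 1.746 = 1.169 d.
L(t_c) = L₀ e^(−k_d t_c) = 46.9 × 0.7787 = 36.52 mg/L, and at the critical point k_a D_c = k_d L, so D_c = (0.214/1.96) × 36.52 = 3.988 mg/L.

t_c ≈ 1.17 d; D_c ≈ 3.99 mg/L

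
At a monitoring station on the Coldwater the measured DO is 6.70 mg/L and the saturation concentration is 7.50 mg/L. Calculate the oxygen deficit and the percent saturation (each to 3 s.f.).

D ≈ 0.800 mg/L; 89.3 % saturation

D = C_s − C = 7.50 − 6.70 = 0.800 mg/L.
% saturation = 6.70/7.50 × 100 = 89.3 %.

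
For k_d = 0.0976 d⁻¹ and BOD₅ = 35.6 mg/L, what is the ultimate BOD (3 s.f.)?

L₀ ≈ 92.2 mg/L

BOD₅ = L₀(1 − e^(−5k_d)) ⇒ L₀ = BOD₅ / (1 − e^(−5×0.0976))
= 35.6 / (1 − 0.6139) = 35.6 / 0.3861 = 92.19 mg/L.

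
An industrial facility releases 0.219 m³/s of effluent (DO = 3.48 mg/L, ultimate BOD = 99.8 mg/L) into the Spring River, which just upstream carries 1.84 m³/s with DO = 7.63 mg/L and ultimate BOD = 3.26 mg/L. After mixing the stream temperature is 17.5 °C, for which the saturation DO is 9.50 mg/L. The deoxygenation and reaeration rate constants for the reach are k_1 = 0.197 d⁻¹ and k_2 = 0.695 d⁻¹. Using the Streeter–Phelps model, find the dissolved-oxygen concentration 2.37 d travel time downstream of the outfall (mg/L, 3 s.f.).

DO ≈ 6.73 mg/L

Mixed DO = (1.84×7.63 + 0.219×3.48)/(1.84+0.219) = 14.80/2.059 = 7.189 mg/L.
Mixed L₀ = (1.84×3.26 + 0.219×99.8)/(2.059) = 27.85/2.059 = 13.53 mg/L.
Initial deficit D₀ = C_s − DO₀ = 9.50 − 7.189 = 2.311 mg/L.
D(2.37) = [0.197×13.53/(0.695−0.197)](e^(−0.197×2.37) − e^(−0.695×2.37)) + 2.311 e^(−0.695×2.37)
= 5.352 × (0.6269 − 0.1926) + 2.311 × 0.1926 = 2.770 mg/L.
DO = 9.50 − 2.770 = 6.730 mg/L.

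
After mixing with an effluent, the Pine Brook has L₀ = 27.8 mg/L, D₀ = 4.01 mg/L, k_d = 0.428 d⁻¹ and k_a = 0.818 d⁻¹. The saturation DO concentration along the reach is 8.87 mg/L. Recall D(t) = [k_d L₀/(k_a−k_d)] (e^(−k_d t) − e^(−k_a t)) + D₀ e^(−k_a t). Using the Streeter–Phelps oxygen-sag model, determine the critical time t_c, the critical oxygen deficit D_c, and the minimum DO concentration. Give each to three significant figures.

t_c ≈ 1.30 d; D_c ≈ 8.34 mg/L; min DO ≈ 0.530 mg/L

At the critical point dD/dt = 0, so k_d L₀ e^(−k_d t) = k_a D. Substituting D(t) from the Streeter–Phelps equation and solving for t gives
t_c = ln[(k_a/k_d)(1 − D₀(k_a−k_d)/(k_d L₀))] / (k_a−k_d).
Here k_a−k_d = 0.3900 d⁻¹ and 1 − D₀(k_a−k_d)/(k_d L₀) = 1 − 4.01×0.3900/(0.428×27.8) = 0.8686, so
t_c = ln(1.911 × 0.8686) / 0.3900 = 0.5068 / 0.3900 = 1.300 d.
L(t_c) = L₀ e^(−k_d t_c) = 27.8 × 0.5734 = 15.94 mg/L, and at the critical point k_a D_c = k_d L, so D_c = (0.428/0.818) × 15.94 = 8.340 mg/L.
Minimum DO = C_s − D_c = 8.87 − 8.340 = 0.5298 mg/L.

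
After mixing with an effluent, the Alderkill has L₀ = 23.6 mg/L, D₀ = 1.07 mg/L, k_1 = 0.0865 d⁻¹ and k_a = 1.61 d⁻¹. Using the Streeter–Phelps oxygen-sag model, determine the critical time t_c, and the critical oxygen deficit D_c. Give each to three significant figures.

t_c ≈ 0.868 d; D_c ≈ 1.18 mg/L

t_c = [1/(k_a−k_1)] ln[(k_a/k_1)(1 − D₀(k_a−k_1)/(k_1 L₀))]
= [1/(1.61−0.0865)] ln[(1.61/0.0865)(1 − 1.07×1.524/(0.0865×23.6))]
= (1/1.524) ln[18.61 × 0.2015] = 0.6564 × ln(3.750) = 0.6564 × 1.322 = 0.8675 d.
D_c = (k_1/k_a) L₀ e^(−k_1 t_c) = (0.0865/1.61) × 23.6 × e^(−0.0865×0.8675) = 0.05373 × 23.6 × 0.9277 = 1.176 mg/L.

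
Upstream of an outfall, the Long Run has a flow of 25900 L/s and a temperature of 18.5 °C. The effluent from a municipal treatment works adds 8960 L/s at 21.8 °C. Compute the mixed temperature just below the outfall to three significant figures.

Flow-weighted mixing: C = (Q_r C_r + Q_w C_w)/(Q_r + Q_w)
= (25900×18.5 + 8960×21.8)/(25900 + 8960) = 674500/34860 = 19.35 °C.

19.3 °C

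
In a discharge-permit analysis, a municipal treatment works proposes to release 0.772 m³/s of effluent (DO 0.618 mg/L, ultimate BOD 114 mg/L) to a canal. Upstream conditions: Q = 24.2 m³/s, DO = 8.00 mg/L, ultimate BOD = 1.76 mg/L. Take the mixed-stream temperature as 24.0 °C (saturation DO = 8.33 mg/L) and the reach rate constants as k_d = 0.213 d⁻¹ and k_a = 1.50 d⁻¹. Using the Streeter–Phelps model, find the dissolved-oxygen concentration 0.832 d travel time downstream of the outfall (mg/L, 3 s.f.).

DO ≈ 7.69 mg/L

Mixed DO = (24.2×8.00 + 0.772×0.618)/(24.2+0.772) = 194.1/24.97 = 7.772 mg/L.
Mixed L₀ = (24.2×1.76 + 0.772×114)/(24.97) = 130.6/24.97 = 5.230 mg/L.
Initial deficit D₀ = C_s − DO₀ = 8.33 − 7.772 = 0.5582 mg/L.
D(0.832) = [0.213×5.230/(1.50−0.213)](e^(−0.213×0.832) − e^(−1.50×0.832)) + 0.5582 e^(−1.50×0.832)
= 0.8655 × (0.8376 − 0.2871) + 0.5582 × 0.2871 = 0.6368 mg/L.
DO = 8.33 − 0.6368 = 7.693 mg/L.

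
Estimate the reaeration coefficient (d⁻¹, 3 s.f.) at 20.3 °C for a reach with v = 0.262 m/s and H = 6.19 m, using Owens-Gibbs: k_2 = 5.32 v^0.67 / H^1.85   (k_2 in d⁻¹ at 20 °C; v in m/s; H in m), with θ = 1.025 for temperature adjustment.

k_2(20) = 5.32 × 0.262^0.67 / 6.19^1.85 = 5.32 × 0.4076 / 29.15 = 0.07440 d⁻¹.
k_2(20.3) = 0.07440 × 1.025^(20.3−20) = 0.07440 × 1.007 = 0.07495 d⁻¹.

k_2 ≈ 0.0749 d⁻¹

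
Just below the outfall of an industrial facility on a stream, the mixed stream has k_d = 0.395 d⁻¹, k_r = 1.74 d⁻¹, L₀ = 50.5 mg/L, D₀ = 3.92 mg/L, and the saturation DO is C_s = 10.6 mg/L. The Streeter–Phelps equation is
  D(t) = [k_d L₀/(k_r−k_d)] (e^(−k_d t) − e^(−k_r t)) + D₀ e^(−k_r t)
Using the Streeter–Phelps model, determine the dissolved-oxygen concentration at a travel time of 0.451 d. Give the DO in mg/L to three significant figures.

k_d L₀/(k_r−k_d) = 0.395×50.5/(1.74−0.395) = 19.95/1.345 = 14.83 mg/L.
e^(−k_d t) = e^(−0.395×0.4510) = 0.8368; e^(−k_r t) = e^(−1.74×0.4510) = 0.4562.
D = 14.83 × (0.8368 − 0.4562) + 3.92 × 0.4562 = 5.644 + 1.788 = 7.433 mg/L.
DO = C_s − D = 10.6 − 7.433 = 3.167 mg/L.

DO ≈ 3.17 mg/L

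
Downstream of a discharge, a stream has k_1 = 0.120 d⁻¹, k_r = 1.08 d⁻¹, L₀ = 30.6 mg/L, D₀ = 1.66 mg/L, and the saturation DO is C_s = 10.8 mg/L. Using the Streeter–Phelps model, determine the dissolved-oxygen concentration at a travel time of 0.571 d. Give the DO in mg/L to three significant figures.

k_1 L₀/(k_r−k_1) = 0.120×30.6/(1.08−0.120) = 3.672/0.9600 = 3.825 mg/L.
e^(−k_1 t) = e^(−0.120×0.5710) = 0.9338; e^(−k_r t) = e^(−1.08×0.5710) = 0.5397.
D = 3.825 × (0.9338 − 0.5397) + 1.66 × 0.5397 = 1.507 + 0.8960 = 2.403 mg/L.
DO = C_s − D = 10.8 − 2.403 = 8.397 mg/L.

DO ≈ 8.40 mg/L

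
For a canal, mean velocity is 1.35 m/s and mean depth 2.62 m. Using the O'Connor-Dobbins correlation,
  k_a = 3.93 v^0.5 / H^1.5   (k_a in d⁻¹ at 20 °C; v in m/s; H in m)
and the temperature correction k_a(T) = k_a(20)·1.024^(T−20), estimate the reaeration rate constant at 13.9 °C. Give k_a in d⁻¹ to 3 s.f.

k_a ≈ 0.932 d⁻¹

k_a(20) = 3.93 × 1.35^0.5 / 2.62^1.5 = 3.93 × 1.162 / 4.241 = 1.077 d⁻¹.
k_a(13.9) = 1.077 × 1.024^(13.9−20) = 1.077 × 0.8653 = 0.9317 d⁻¹.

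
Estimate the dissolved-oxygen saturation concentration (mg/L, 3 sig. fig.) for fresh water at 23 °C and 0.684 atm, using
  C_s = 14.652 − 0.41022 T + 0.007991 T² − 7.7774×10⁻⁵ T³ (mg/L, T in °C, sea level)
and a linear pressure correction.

C_s ≈ 5.81 mg/L

At sea level: C_s = 14.652 − 0.41022×23 + 0.007991×23² − 7.7774×10⁻⁵×23³ = 8.498 mg/L.
Pressure correction: C_s' = 8.498 × 0.684 = 5.813 mg/L.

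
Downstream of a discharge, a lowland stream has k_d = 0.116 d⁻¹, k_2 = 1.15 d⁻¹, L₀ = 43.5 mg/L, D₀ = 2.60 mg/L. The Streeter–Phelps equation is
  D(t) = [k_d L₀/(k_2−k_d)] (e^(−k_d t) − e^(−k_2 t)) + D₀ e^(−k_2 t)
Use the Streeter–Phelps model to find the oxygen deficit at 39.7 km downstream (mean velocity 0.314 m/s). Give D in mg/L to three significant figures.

Travel time t = x/v = 39.7 km / (0.314 m/s) = 39700 m / 0.314 m/s = 126400 s = 1.463 d.
k_d L₀/(k_2−k_d) = 0.116×43.5/(1.15−0.116) = 5.046/1.034 = 4.880 mg/L.
e^(−k_d t) = e^(−0.116×1.463) = 0.8439; e^(−k_2 t) = e^(−1.15×1.463) = 0.1858.
D = 4.880 × (0.8439 − 0.1858) + 2.60 × 0.1858 = 3.211 + 0.4832 = 3.694 mg/L.

D ≈ 3.69 mg/L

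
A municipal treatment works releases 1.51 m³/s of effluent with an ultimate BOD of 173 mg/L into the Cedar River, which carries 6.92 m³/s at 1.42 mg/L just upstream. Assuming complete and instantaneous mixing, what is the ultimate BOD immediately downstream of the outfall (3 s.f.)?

Flow-weighted mixing: C = (Q_r C_r + Q_w C_w)/(Q_r + Q_w)
= (6.92×1.42 + 1.51×173)/(6.92 + 1.51) = 271.1/8.430 = 32.15 mg/L.

32.2 mg/L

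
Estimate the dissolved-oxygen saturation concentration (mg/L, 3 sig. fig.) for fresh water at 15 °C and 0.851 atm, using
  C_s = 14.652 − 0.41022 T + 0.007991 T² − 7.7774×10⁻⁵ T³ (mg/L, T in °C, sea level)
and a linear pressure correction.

C_s ≈ 8.54 mg/L

At sea level: C_s = 14.652 − 0.41022×15 + 0.007991×15² − 7.7774×10⁻⁵×15³ = 10.03 mg/L.
Pressure correction: C_s' = 10.03 × 0.851 = 8.539 mg/L.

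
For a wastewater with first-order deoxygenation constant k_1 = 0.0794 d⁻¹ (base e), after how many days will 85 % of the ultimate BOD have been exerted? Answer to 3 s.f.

t ≈ 23.9 d

y/L₀ = 1 − e^(−k_1 t) = 0.85 ⇒ e^(−k_1 t) = 0.150
t = −ln(0.150) / 0.0794 = 1.897 / 0.0794 = 23.89 d.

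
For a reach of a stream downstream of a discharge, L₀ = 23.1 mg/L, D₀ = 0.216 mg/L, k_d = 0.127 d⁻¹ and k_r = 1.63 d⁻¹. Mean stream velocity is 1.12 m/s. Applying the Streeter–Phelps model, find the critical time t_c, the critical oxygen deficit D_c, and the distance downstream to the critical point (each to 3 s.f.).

t_c ≈ 1.62 d; D_c ≈ 1.47 mg/L; x_c ≈ 157 km

t_c = [1/(k_r−k_d)] ln[(k_r/k_d)(1 − D₀(k_r−k_d)/(k_d L₀))]
= [1/(1.63−0.127)] ln[(1.63/0.127)(1 − 0.216×1.503/(0.127×23.1))]
= (1/1.503) ln[12.83 × 0.8893] = 0.6653 × ln(11.41) = 0.6653 × 2.435 = 1.620 d.
D_c = (k_d/k_r) L₀ e^(−k_d t_c) = (0.127/1.63) × 23.1 × e^(−0.127×1.620) = 0.07791 × 23.1 × 0.8140 = 1.465 mg/L.
x_c = v t_c = 1.12 m/s × 1.620 d × 86400 s/d = 156800 m ≈ 157 km.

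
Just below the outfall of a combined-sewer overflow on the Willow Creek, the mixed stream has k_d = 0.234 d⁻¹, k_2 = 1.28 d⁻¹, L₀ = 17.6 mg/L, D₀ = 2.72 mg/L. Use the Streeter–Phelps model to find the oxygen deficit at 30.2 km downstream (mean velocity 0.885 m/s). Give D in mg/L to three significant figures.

Travel time t = x/v = 30.2 km / (0.885 m/s) = 30200 m / 0.885 m/s = 34120 s = 0.3950 d.
k_d L₀/(k_2−k_d) = 0.234×17.6/(1.28−0.234) = 4.118/1.046 = 3.937 mg/L.
e^(−k_d t) = e^(−0.234×0.3950) = 0.9117; e^(−k_2 t) = e^(−1.28×0.3950) = 0.6032.
D = 3.937 × (0.9117 − 0.6032) + 2.72 × 0.6032 = 1.215 + 1.641 = 2.855 mg/L.

D ≈ 2.86 mg/L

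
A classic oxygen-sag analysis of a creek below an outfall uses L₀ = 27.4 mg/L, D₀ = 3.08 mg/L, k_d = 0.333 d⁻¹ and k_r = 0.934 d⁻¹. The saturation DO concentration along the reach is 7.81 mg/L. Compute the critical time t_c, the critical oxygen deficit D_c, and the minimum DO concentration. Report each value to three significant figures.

t_c = [1/(k_r−k_d)] ln[(k_r/k_d)(1 − D₀(k_r−k_d)/(k_d L₀))]
= [1/(0.934−0.333)] ln[(0.934/0.333)(1 − 3.08×0.6010/(0.333×27.4))]
= (1/0.6010) ln[2.805 × 0.7971] = 1.664 × ln(2.236) = 1.664 × 0.8046 = 1.339 d.
D_c = (k_d/k_r) L₀ e^(−k_d t_c) = (0.333/0.934) × 27.4 × e^(−0.333×1.339) = 0.3565 × 27.4 × 0.6403 = 6.255 mg/L.
Minimum DO = C_s − D_c = 7.81 − 6.255 = 1.555 mg/L.

t_c ≈ 1.34 d; D_c ≈ 6.26 mg/L; min DO ≈ 1.55 mg/L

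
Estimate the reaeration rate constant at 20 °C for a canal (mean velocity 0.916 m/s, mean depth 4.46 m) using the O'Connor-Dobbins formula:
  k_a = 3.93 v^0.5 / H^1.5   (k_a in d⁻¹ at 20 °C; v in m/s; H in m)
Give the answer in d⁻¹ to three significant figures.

k_a = 3.93 × 0.916^0.5 / 4.46^1.5 = 3.93 × 0.9571 / 9.419 = 0.3993 d⁻¹.

k_a ≈ 0.399 d⁻¹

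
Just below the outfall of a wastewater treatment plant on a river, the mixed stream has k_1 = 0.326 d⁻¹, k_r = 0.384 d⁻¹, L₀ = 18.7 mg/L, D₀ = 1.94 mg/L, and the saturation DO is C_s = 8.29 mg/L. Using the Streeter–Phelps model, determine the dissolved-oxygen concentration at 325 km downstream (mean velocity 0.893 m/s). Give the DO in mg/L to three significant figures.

Travel time t = x/v = 325 km / (0.893 m/s) = 325000 m / 0.893 m/s = 363900 s = 4.212 d.
k_1 L₀/(k_r−k_1) = 0.326×18.7/(0.384−0.326) = 6.096/0.05800 = 105.1 mg/L.
e^(−k_1 t) = e^(−0.326×4.212) = 0.2533; e^(−k_r t) = e^(−0.384×4.212) = 0.1984.
D = 105.1 × (0.2533 − 0.1984) + 1.94 × 0.1984 = 5.771 + 0.3849 = 6.156 mg/L.
DO = C_s − D = 8.29 − 6.156 = 2.134 mg/L.

DO ≈ 2.13 mg/L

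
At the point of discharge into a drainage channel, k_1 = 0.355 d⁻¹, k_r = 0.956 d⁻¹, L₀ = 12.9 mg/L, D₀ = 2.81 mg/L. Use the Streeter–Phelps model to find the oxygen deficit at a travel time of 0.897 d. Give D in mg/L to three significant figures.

D ≈ 3.50 mg/L

k_1 L₀/(k_r−k_1) = 0.355×12.9/(0.956−0.355) = 4.579/0.6010 = 7.620 mg/L.
e^(−k_1 t) = e^(−0.355×0.8970) = 0.7273; e^(−k_r t) = e^(−0.956×0.8970) = 0.4242.
D = 7.620 × (0.7273 − 0.4242) + 2.81 × 0.4242 = 2.309 + 1.192 = 3.501 mg/L.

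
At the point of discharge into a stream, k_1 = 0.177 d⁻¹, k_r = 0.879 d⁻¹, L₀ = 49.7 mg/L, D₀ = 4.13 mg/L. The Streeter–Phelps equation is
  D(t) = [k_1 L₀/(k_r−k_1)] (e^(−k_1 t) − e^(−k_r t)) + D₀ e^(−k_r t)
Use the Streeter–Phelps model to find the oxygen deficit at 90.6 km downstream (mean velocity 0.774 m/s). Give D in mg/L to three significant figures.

Travel time t = x/v = 90.6 km / (0.774 m/s) = 90600 m / 0.774 m/s = 117100 s = 1.355 d.
k_1 L₀/(k_r−k_1) = 0.177×49.7/(0.879−0.177) = 8.797/0.7020 = 12.53 mg/L.
e^(−k_1 t) = e^(−0.177×1.355) = 0.7868; e^(−k_r t) = e^(−0.879×1.355) = 0.3040.
D = 12.53 × (0.7868 − 0.3040) + 4.13 × 0.3040 = 6.050 + 1.255 = 7.306 mg/L.

D ≈ 7.31 mg/L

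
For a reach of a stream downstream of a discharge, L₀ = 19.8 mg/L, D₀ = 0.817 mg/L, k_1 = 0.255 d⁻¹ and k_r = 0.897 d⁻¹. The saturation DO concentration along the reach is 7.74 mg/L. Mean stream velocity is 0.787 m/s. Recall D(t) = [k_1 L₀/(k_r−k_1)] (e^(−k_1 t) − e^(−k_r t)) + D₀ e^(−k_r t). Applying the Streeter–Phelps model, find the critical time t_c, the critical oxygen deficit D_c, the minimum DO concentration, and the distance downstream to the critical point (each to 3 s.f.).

t_c ≈ 1.79 d; D_c ≈ 3.57 mg/L; min DO ≈ 4.17 mg/L; x_c ≈ 122 km

At the critical point dD/dt = 0, so k_1 L₀ e^(−k_1 t) = k_r D. Substituting D(t) from the Streeter–Phelps equation and solving for t gives
t_c = ln[(k_r/k_1)(1 − D₀(k_r−k_1)/(k_1 L₀))] / (k_r−k_1).
Here k_r−k_1 = 0.6420 d⁻¹ and 1 − D₀(k_r−k_1)/(k_1 L₀) = 1 − 0.817×0.6420/(0.255×19.8) = 0.8961, so
t_c = ln(3.518 × 0.8961) / 0.6420 = 1.148 / 0.6420 = 1.788 d.
D_c = (k_1/k_r) L₀ e^(−k_1 t_c) = (0.255/0.897) × 19.8 × e^(−0.255×1.788) = 0.2843 × 19.8 × 0.6338 = 3.568 mg/L.
Minimum DO = C_s − D_c = 7.74 − 3.568 = 4.172 mg/L.
x_c = v t_c = 0.787 m/s × 1.788 d × 86400 s/d = 121600 m ≈ 122 km.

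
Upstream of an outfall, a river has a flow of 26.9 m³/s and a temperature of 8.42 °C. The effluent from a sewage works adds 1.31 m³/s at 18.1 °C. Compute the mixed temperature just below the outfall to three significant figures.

8.87 °C

Flow-weighted mixing: C = (Q_r C_r + Q_w C_w)/(Q_r + Q_w)
= (26.9×8.42 + 1.31×18.1)/(26.9 + 1.31) = 250.2/28.21 = 8.870 °C.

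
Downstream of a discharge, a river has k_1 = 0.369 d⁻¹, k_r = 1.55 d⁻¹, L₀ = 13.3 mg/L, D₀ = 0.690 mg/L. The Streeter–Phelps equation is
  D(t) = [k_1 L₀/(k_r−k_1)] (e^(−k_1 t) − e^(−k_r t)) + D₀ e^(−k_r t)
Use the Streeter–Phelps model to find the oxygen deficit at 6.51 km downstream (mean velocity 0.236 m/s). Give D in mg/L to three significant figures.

Travel time t = x/v = 6.51 km / (0.236 m/s) = 6510 m / 0.236 m/s = 27580 s = 0.3193 d.
k_1 L₀/(k_r−k_1) = 0.369×13.3/(1.55−0.369) = 4.908/1.181 = 4.156 mg/L.
e^(−k_1 t) = e^(−0.369×0.3193) = 0.8889; e^(−k_r t) = e^(−1.55×0.3193) = 0.6097.
D = 4.156 × (0.8889 − 0.6097) + 0.690 × 0.6097 = 1.160 + 0.4207 = 1.581 mg/L.

D ≈ 1.58 mg/L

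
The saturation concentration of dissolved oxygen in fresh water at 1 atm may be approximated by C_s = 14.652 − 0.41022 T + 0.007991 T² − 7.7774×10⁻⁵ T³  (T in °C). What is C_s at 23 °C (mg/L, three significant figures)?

C_s = 14.652 − 0.41022×23 + 0.007991×23² − 7.7774×10⁻⁵×23³ = 8.498 mg/L.

C_s ≈ 8.50 mg/L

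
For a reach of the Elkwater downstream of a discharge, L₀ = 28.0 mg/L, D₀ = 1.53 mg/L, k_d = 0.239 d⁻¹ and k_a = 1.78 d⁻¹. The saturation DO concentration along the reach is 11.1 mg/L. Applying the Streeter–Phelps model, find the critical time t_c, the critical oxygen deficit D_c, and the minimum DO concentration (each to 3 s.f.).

At the critical point dD/dt = 0, so k_d L₀ e^(−k_d t) = k_a D. Substituting D(t) from the Streeter–Phelps equation and solving for t gives
t_c = ln[(k_a/k_d)(1 − D₀(k_a−k_d)/(k_d L₀))] / (k_a−k_d).
Here k_a−k_d = 1.541 d⁻¹ and 1 − D₀(k_a−k_d)/(k_d L₀) = 1 − 1.53×1.541/(0.239×28.0) = 0.6477, so
t_c = ln(7.448 × 0.6477) / 1.541 = 1.574 / 1.541 = 1.021 d.
L(t_c) = L₀ e^(−k_d t_c) = 28.0 × 0.7835 = 21.94 mg/L, and at the critical point k_a D_c = k_d L, so D_c = (0.239/1.78) × 21.94 = 2.945 mg/L.
Minimum DO = C_s − D_c = 11.1 − 2.945 = 8.155 mg/L.

t_c ≈ 1.02 d; D_c ≈ 2.95 mg/L; min DO ≈ 8.15 mg/L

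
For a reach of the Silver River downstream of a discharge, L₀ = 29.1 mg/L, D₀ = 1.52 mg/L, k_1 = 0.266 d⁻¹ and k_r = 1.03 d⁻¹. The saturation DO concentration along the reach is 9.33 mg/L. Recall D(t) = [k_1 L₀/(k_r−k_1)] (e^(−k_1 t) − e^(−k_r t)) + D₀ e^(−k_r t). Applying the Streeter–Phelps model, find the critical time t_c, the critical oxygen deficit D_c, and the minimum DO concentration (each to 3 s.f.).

At the critical point dD/dt = 0, so k_1 L₀ e^(−k_1 t) = k_r D. Substituting D(t) from the Streeter–Phelps equation and solving for t gives
t_c = ln[(k_r/k_1)(1 − D₀(k_r−k_1)/(k_1 L₀))] / (k_r−k_1).
Here k_r−k_1 = 0.7640 d⁻¹ and 1 − D₀(k_r−k_1)/(k_1 L₀) = 1 − 1.52×0.7640/(0.266×29.1) = 0.8500, so
t_c = ln(3.872 × 0.8500) / 0.7640 = 1.191 / 0.7640 = 1.559 d.
D_c = (k_1/k_r) L₀ e^(−k_1 t_c) = (0.266/1.03) × 29.1 × e^(−0.266×1.559) = 0.2583 × 29.1 × 0.6605 = 4.964 mg/L.
Minimum DO = C_s − D_c = 9.33 − 4.964 = 4.366 mg/L.

t_c ≈ 1.56 d; D_c ≈ 4.96 mg/L; min DO ≈ 4.37 mg/L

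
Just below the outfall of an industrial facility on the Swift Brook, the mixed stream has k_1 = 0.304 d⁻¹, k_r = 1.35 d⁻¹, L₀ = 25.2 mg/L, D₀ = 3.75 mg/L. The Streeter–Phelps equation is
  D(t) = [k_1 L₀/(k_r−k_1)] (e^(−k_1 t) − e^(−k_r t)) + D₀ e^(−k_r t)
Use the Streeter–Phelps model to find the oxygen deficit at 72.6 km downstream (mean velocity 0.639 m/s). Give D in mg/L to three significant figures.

Travel time t = x/v = 72.6 km / (0.639 m/s) = 72600 m / 0.639 m/s = 113600 s = 1.315 d.
k_1 L₀/(k_r−k_1) = 0.304×25.2/(1.35−0.304) = 7.661/1.046 = 7.324 mg/L.
e^(−k_1 t) = e^(−0.304×1.315) = 0.6705; e^(−k_r t) = e^(−1.35×1.315) = 0.1694.
D = 7.324 × (0.6705 − 0.1694) + 3.75 × 0.1694 = 3.670 + 0.6354 = 4.305 mg/L.

D ≈ 4.30 mg/L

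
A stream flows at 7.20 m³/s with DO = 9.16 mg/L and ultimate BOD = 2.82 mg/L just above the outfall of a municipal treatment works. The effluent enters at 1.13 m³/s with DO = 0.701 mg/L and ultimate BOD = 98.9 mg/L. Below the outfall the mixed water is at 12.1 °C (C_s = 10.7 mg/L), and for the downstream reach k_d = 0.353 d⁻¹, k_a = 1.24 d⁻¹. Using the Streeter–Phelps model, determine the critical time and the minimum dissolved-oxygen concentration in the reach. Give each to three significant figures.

Mixed DO = (7.20×9.16 + 1.13×0.701)/(7.20+1.13) = 66.74/8.330 = 8.013 mg/L.
Mixed L₀ = (7.20×2.82 + 1.13×98.9)/(8.330) = 132.1/8.330 = 15.85 mg/L.
Initial deficit D₀ = C_s − DO₀ = 10.7 − 8.013 = 2.687 mg/L.
t_c = (1/0.8870) ln[(1.24/0.353)(1 − 2.687×0.8870/(0.353×15.85))] = 1.127 × ln(2.016) = 0.7907 d.
D_c = (0.353/1.24) × 15.85 × e^(−0.353×0.7907) = 0.2847 × 15.85 × 0.7565 = 3.414 mg/L.
Minimum DO = 10.7 − 3.414 = 7.286 mg/L.

t_c ≈ 0.791 d; minimum DO ≈ 7.29 mg/L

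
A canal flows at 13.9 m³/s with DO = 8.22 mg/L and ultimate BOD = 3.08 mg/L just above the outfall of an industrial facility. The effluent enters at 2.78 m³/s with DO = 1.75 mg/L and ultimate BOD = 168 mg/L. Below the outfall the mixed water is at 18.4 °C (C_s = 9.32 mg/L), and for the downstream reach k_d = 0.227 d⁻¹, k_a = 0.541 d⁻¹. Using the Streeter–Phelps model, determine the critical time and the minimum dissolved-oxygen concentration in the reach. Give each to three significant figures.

Mixed DO = (13.9×8.22 + 2.78×1.75)/(13.9+2.78) = 119.1/16.68 = 7.142 mg/L.
Mixed L₀ = (13.9×3.08 + 2.78×168)/(16.68) = 509.9/16.68 = 30.57 mg/L.
Initial deficit D₀ = C_s − DO₀ = 9.32 − 7.142 = 2.178 mg/L.
t_c = (1/0.3140) ln[(0.541/0.227)(1 − 2.178×0.3140/(0.227×30.57))] = 3.185 × ln(2.148) = 2.435 d.
D_c = (0.227/0.541) × 30.57 × e^(−0.227×2.435) = 0.4196 × 30.57 × 0.5753 = 7.379 mg/L.
Minimum DO = 9.32 − 7.379 = 1.941 mg/L.

t_c ≈ 2.44 d; minimum DO ≈ 1.94 mg/L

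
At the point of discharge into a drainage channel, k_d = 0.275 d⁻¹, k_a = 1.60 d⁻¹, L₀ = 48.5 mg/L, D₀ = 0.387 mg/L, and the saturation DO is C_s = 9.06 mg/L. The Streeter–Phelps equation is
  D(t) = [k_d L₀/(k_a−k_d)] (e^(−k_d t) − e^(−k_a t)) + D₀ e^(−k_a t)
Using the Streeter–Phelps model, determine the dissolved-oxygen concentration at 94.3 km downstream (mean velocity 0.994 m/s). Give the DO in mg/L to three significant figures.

Travel time t = x/v = 94.3 km / (0.994 m/s) = 94300 m / 0.994 m/s = 94870 s = 1.098 d.
k_d L₀/(k_a−k_d) = 0.275×48.5/(1.60−0.275) = 13.34/1.325 = 10.07 mg/L.
e^(−k_d t) = e^(−0.275×1.098) = 0.7394; e^(−k_a t) = e^(−1.60×1.098) = 0.1726.
D = 10.07 × (0.7394 − 0.1726) + 0.387 × 0.1726 = 5.705 + 0.06679 = 5.772 mg/L.
DO = C_s − D = 9.06 − 5.772 = 3.288 mg/L.

DO ≈ 3.29 mg/L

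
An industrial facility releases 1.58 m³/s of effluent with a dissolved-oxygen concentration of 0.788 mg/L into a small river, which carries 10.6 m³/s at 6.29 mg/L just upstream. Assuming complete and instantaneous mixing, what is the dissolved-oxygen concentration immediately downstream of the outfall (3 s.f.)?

5.58 mg/L

Flow-weighted mixing: C = (Q_r C_r + Q_w C_w)/(Q_r + Q_w)
= (10.6×6.29 + 1.58×0.788)/(10.6 + 1.58) = 67.92/12.18 = 5.576 mg/L.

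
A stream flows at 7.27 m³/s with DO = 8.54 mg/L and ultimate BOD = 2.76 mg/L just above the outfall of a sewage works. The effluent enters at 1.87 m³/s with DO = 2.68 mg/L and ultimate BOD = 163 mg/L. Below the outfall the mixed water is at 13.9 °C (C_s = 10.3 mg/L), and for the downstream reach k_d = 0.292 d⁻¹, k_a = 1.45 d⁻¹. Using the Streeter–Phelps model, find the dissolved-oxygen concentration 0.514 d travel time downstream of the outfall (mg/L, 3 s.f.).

DO ≈ 5.44 mg/L

Mixed DO = (7.27×8.54 + 1.87×2.68)/(7.27+1.87) = 67.10/9.140 = 7.341 mg/L.
Mixed L₀ = (7.27×2.76 + 1.87×163)/(9.140) = 324.9/9.140 = 35.54 mg/L.
Initial deficit D₀ = C_s − DO₀ = 10.3 − 7.341 = 2.959 mg/L.
D(0.514) = [0.292×35.54/(1.45−0.292)](e^(−0.292×0.514) − e^(−1.45×0.514)) + 2.959 e^(−1.45×0.514)
= 8.963 × (0.8606 − 0.4746) + 2.959 × 0.4746 = 4.864 mg/L.
DO = 10.3 − 4.864 = 5.436 mg/L.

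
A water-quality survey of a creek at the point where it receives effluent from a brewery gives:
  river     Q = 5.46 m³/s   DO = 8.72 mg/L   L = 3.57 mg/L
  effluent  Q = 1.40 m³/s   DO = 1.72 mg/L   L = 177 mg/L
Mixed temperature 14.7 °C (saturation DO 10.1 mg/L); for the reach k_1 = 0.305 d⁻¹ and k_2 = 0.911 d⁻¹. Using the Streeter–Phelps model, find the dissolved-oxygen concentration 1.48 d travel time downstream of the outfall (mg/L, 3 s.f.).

Mixed DO = (5.46×8.72 + 1.40×1.72)/(5.46+1.40) = 50.02/6.860 = 7.291 mg/L.
Mixed L₀ = (5.46×3.57 + 1.40×177)/(6.860) = 267.3/6.860 = 38.96 mg/L.
Initial deficit D₀ = C_s − DO₀ = 10.1 − 7.291 = 2.809 mg/L.
D(1.48) = [0.305×38.96/(0.911−0.305)](e^(−0.305×1.48) − e^(−0.911×1.48)) + 2.809 e^(−0.911×1.48)
= 19.61 × (0.6367 − 0.2597) + 2.809 × 0.2597 = 8.123 mg/L.
DO = 10.1 − 8.123 = 1.977 mg/L.

DO ≈ 1.98 mg/L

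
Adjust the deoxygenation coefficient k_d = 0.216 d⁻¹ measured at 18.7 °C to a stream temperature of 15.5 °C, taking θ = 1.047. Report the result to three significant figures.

k_d ≈ 0.186 d⁻¹

k_d(T₂) = k_d(T₁) · θ^(T₂−T₁) = 0.216 × 1.047^(15.5−18.7)
= 0.216 × 1.047^-3.20 = 0.216 × 0.8633 = 0.1865 d⁻¹.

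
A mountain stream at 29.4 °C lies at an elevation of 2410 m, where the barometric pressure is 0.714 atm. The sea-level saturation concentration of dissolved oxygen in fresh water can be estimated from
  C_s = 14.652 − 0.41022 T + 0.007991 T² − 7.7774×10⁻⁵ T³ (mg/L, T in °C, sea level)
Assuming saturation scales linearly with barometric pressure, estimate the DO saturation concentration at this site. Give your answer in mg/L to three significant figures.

At sea level: C_s = 14.652 − 0.41022×29.4 + 0.007991×29.4² − 7.7774×10⁻⁵×29.4³ = 7.522 mg/L.
Pressure correction: C_s' = 7.522 × 0.714 = 5.371 mg/L.

C_s ≈ 5.37 mg/L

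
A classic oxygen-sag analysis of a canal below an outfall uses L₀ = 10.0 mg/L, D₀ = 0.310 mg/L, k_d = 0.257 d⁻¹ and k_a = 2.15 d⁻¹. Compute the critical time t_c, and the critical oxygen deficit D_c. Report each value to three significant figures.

t_c ≈ 0.985 d; D_c ≈ 0.928 mg/L

t_c = [1/(k_a−k_d)] ln[(k_a/k_d)(1 − D₀(k_a−k_d)/(k_d L₀))]
= [1/(2.15−0.257)] ln[(2.15/0.257)(1 − 0.310×1.893/(0.257×10.0))]
= (1/1.893) ln[8.366 × 0.7717] = 0.5283 × ln(6.456) = 0.5283 × 1.865 = 0.9852 d.
L(t_c) = L₀ e^(−k_d t_c) = 10.0 × 0.7763 = 7.763 mg/L, and at the critical point k_a D_c = k_d L, so D_c = (0.257/2.15) × 7.763 = 0.9280 mg/L.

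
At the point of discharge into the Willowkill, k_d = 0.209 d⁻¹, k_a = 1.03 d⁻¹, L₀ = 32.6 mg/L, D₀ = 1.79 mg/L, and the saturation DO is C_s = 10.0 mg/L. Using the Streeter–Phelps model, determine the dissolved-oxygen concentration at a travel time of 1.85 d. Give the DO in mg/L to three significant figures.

DO ≈ 5.33 mg/L

k_d L₀/(k_a−k_d) = 0.209×32.6/(1.03−0.209) = 6.813/0.8210 = 8.299 mg/L.
e^(−k_d t) = e^(−0.209×1.850) = 0.6793; e^(−k_a t) = e^(−1.03×1.850) = 0.1487.
D = 8.299 × (0.6793 − 0.1487) + 1.79 × 0.1487 = 4.403 + 0.2663 = 4.669 mg/L.
DO = C_s − D = 10.0 − 4.669 = 5.331 mg/L.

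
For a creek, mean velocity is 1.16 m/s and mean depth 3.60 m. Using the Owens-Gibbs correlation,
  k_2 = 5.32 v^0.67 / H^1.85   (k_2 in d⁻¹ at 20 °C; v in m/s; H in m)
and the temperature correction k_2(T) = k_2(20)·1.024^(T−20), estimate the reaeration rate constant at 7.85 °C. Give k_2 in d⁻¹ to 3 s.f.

k_2(20) = 5.32 × 1.16^0.67 / 3.60^1.85 = 5.32 × 1.105 / 10.69 = 0.5495 d⁻¹.
k_2(7.85) = 0.5495 × 1.024^(7.85−20) = 0.5495 × 0.7496 = 0.4119 d⁻¹.

k_2 ≈ 0.412 d⁻¹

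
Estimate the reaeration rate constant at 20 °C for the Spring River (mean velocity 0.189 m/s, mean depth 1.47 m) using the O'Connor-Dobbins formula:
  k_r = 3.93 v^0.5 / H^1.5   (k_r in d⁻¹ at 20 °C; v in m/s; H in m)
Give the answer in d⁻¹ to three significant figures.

k_r = 3.93 × 0.189^0.5 / 1.47^1.5 = 3.93 × 0.4347 / 1.782 = 0.9586 d⁻¹.

k_r ≈ 0.959 d⁻¹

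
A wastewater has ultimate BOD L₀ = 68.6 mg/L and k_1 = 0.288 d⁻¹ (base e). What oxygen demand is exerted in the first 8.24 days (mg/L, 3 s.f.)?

y_t = L₀(1 − e^(−k_1 t)) = 68.6 × (1 − e^(−0.288×8.24))
= 68.6 × (1 − 0.09319) = 68.6 × 0.9068 = 62.21 mg/L.

y ≈ 62.2 mg/L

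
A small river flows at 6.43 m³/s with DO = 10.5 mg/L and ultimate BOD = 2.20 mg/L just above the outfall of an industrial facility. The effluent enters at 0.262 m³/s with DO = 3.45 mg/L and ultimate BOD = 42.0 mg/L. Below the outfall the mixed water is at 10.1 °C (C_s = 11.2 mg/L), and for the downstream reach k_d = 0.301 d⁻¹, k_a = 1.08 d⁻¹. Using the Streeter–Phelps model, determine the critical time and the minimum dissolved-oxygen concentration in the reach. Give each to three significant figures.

Mixed DO = (6.43×10.5 + 0.262×3.45)/(6.43+0.262) = 68.42/6.692 = 10.22 mg/L.
Mixed L₀ = (6.43×2.20 + 0.262×42.0)/(6.692) = 25.15/6.692 = 3.758 mg/L.
Initial deficit D₀ = C_s − DO₀ = 11.2 − 10.22 = 0.9760 mg/L.
t_c = (1/0.7790) ln[(1.08/0.301)(1 − 0.9760×0.7790/(0.301×3.758))] = 1.284 × ln(1.176) = 0.2086 d.
D_c = (0.301/1.08) × 3.758 × e^(−0.301×0.2086) = 0.2787 × 3.758 × 0.9391 = 0.9837 mg/L.
Minimum DO = 11.2 − 0.9837 = 10.22 mg/L.

t_c ≈ 0.209 d; minimum DO ≈ 10.2 mg/L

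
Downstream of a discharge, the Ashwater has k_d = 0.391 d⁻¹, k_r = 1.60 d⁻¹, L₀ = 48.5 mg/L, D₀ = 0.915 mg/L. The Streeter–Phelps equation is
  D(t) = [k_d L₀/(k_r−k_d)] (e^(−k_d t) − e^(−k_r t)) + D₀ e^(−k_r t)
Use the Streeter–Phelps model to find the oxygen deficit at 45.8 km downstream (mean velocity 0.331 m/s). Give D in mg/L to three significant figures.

D ≈ 7.25 mg/L

Travel time t = x/v = 45.8 km / (0.331 m/s) = 45800 m / 0.331 m/s = 138400 s = 1.601 d.
k_d L₀/(k_r−k_d) = 0.391×48.5/(1.60−0.391) = 18.96/1.209 = 15.69 mg/L.
e^(−k_d t) = e^(−0.391×1.601) = 0.5346; e^(−k_r t) = e^(−1.60×1.601) = 0.07712.
D = 15.69 × (0.5346 − 0.07712) + 0.915 × 0.07712 = 7.176 + 0.07057 = 7.247 mg/L.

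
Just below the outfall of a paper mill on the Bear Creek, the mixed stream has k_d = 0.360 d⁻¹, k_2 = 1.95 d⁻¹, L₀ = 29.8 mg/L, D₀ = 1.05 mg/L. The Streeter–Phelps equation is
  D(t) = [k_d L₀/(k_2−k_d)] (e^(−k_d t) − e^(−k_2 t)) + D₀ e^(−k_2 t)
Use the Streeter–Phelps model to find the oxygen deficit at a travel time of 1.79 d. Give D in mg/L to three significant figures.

k_d L₀/(k_2−k_d) = 0.360×29.8/(1.95−0.360) = 10.73/1.590 = 6.747 mg/L.
e^(−k_d t) = e^(−0.360×1.790) = 0.5250; e^(−k_2 t) = e^(−1.95×1.790) = 0.03049.
D = 6.747 × (0.5250 − 0.03049) + 1.05 × 0.03049 = 3.336 + 0.03201 = 3.368 mg/L.

D ≈ 3.37 mg/L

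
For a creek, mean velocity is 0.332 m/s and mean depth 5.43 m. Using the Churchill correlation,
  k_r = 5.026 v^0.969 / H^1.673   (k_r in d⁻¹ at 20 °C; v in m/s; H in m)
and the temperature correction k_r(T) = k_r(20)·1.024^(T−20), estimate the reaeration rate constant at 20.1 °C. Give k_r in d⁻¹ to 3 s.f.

k_r ≈ 0.102 d⁻¹

k_r(20) = 5.026 × 0.332^0.969 / 5.43^1.673 = 5.026 × 0.3435 / 16.96 = 0.1018 d⁻¹.
k_r(20.1) = 0.1018 × 1.024^(20.1−20) = 0.1018 × 1.002 = 0.1021 d⁻¹.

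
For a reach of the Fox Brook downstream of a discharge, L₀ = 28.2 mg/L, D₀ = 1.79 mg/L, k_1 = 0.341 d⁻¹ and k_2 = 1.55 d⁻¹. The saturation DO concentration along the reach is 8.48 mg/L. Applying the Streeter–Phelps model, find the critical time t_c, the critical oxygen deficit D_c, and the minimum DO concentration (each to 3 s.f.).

t_c = [1/(k_2−k_1)] ln[(k_2/k_1)(1 − D₀(k_2−k_1)/(k_1 L₀))]
= [1/(1.55−0.341)] ln[(1.55/0.341)(1 − 1.79×1.209/(0.341×28.2))]
= (1/1.209) ln[4.545 × 0.7750] = 0.8271 × ln(3.523) = 0.8271 × 1.259 = 1.041 d.
D_c = (k_1/k_2) L₀ e^(−k_1 t_c) = (0.341/1.55) × 28.2 × e^(−0.341×1.041) = 0.2200 × 28.2 × 0.7011 = 4.349 mg/L.
Minimum DO = C_s − D_c = 8.48 − 4.349 = 4.131 mg/L.

t_c ≈ 1.04 d; D_c ≈ 4.35 mg/L; min DO ≈ 4.13 mg/L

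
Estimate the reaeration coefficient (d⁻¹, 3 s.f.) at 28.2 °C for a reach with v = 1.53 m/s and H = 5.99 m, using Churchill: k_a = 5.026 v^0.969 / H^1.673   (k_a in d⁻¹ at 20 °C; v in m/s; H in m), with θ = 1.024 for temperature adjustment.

k_a ≈ 0.461 d⁻¹

k_a(20) = 5.026 × 1.53^0.969 / 5.99^1.673 = 5.026 × 1.510 / 19.98 = 0.3798 d⁻¹.
k_a(28.2) = 0.3798 × 1.024^(28.2−20) = 0.3798 × 1.215 = 0.4613 d⁻¹.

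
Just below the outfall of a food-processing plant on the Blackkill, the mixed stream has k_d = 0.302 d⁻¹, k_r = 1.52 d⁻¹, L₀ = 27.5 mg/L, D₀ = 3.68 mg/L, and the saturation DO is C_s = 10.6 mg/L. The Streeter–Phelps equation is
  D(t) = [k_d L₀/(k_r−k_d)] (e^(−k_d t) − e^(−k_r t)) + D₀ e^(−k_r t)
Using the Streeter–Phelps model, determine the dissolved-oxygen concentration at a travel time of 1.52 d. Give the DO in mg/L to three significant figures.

DO ≈ 6.60 mg/L

k_d L₀/(k_r−k_d) = 0.302×27.5/(1.52−0.302) = 8.305/1.218 = 6.819 mg/L.
e^(−k_d t) = e^(−0.302×1.520) = 0.6319; e^(−k_r t) = e^(−1.52×1.520) = 0.09922.
D = 6.819 × (0.6319 − 0.09922) + 3.68 × 0.09922 = 3.632 + 0.3651 = 3.997 mg/L.
DO = C_s − D = 10.6 − 3.997 = 6.603 mg/L.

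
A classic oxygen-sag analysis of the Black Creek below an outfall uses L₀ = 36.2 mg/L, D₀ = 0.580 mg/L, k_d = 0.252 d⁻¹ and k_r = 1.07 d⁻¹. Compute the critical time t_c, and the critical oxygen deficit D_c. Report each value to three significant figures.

t_c ≈ 1.70 d; D_c ≈ 5.55 mg/L

t_c = [1/(k_r−k_d)] ln[(k_r/k_d)(1 − D₀(k_r−k_d)/(k_d L₀))]
= [1/(1.07−0.252)] ln[(1.07/0.252)(1 − 0.580×0.8180/(0.252×36.2))]
= (1/0.8180) ln[4.246 × 0.9480] = 1.222 × ln(4.025) = 1.222 × 1.393 = 1.702 d.
L(t_c) = L₀ e^(−k_d t_c) = 36.2 × 0.6512 = 23.57 mg/L, and at the critical point k_r D_c = k_d L, so D_c = (0.252/1.07) × 23.57 = 5.551 mg/L.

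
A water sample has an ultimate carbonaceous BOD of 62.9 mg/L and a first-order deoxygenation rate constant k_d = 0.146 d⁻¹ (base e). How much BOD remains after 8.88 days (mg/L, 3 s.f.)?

L ≈ 17.2 mg/L

L_t = L₀ e^(−k_d t) = 62.9 × e^(−0.146×8.88) = 62.9 × 0.2735 = 17.20 mg/L.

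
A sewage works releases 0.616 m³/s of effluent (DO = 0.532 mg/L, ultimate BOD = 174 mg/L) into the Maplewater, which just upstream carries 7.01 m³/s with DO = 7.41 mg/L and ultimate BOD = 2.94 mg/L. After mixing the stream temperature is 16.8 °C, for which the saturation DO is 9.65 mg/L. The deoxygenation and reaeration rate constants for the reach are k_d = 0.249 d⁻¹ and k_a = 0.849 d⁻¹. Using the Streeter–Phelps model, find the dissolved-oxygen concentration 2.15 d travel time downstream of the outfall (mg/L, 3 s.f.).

Mixed DO = (7.01×7.41 + 0.616×0.532)/(7.01+0.616) = 52.27/7.626 = 6.854 mg/L.
Mixed L₀ = (7.01×2.94 + 0.616×174)/(7.626) = 127.8/7.626 = 16.76 mg/L.
Initial deficit D₀ = C_s − DO₀ = 9.65 − 6.854 = 2.796 mg/L.
D(2.15) = [0.249×16.76/(0.849−0.249)](e^(−0.249×2.15) − e^(−0.849×2.15)) + 2.796 e^(−0.849×2.15)
= 6.954 × (0.5855 − 0.1612) + 2.796 × 0.1612 = 3.401 mg/L.
DO = 9.65 − 3.401 = 6.249 mg/L.

DO ≈ 6.25 mg/L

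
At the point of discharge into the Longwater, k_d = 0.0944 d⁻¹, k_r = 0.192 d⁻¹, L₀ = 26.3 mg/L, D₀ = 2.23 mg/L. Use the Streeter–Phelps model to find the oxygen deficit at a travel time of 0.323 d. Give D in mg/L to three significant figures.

k_d L₀/(k_r−k_d) = 0.0944×26.3/(0.192−0.0944) = 2.483/0.09760 = 25.44 mg/L.
e^(−k_d t) = e^(−0.0944×0.3230) = 0.9700; e^(−k_r t) = e^(−0.192×0.3230) = 0.9399.
D = 25.44 × (0.9700 − 0.9399) + 2.23 × 0.9399 = 0.7657 + 2.096 = 2.862 mg/L.

D ≈ 2.86 mg/L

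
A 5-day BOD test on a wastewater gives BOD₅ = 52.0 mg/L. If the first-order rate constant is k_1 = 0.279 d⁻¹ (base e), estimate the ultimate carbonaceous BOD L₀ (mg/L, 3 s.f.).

L₀ ≈ 69.1 mg/L

BOD₅ = L₀(1 − e^(−5k_1)) ⇒ L₀ = BOD₅ / (1 − e^(−5×0.279))
= 52.0 / (1 − 0.2478) = 52.0 / 0.7522 = 69.13 mg/L.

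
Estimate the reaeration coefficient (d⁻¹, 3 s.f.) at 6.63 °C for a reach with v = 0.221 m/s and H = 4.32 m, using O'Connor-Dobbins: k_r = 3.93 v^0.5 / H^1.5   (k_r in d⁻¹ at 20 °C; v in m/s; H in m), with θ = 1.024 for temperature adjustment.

k_r(20) = 3.93 × 0.221^0.5 / 4.32^1.5 = 3.93 × 0.4701 / 8.979 = 0.2058 d⁻¹.
k_r(6.63) = 0.2058 × 1.024^(6.63−20) = 0.2058 × 0.7283 = 0.1498 d⁻¹.

k_r ≈ 0.150 d⁻¹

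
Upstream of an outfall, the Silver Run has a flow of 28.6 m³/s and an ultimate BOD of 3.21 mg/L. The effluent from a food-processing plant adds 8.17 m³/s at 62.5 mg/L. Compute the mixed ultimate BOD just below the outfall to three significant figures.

16.4 mg/L

Flow-weighted mixing: C = (Q_r C_r + Q_w C_w)/(Q_r + Q_w)
= (28.6×3.21 + 8.17×62.5)/(28.6 + 8.17) = 602.4/36.77 = 16.38 mg/L.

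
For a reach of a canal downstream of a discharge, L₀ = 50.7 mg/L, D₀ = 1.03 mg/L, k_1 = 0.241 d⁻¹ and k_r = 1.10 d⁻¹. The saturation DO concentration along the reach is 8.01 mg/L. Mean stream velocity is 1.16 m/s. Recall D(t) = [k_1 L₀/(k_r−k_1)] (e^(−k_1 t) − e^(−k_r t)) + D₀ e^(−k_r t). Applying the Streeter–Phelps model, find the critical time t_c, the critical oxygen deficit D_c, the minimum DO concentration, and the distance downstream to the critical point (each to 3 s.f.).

t_c = [1/(k_r−k_1)] ln[(k_r/k_1)(1 − D₀(k_r−k_1)/(k_1 L₀))]
= [1/(1.10−0.241)] ln[(1.10/0.241)(1 − 1.03×0.8590/(0.241×50.7))]
= (1/0.8590) ln[4.564 × 0.9276] = 1.164 × ln(4.234) = 1.164 × 1.443 = 1.680 d.
L(t_c) = L₀ e^(−k_1 t_c) = 50.7 × 0.6671 = 33.82 mg/L, and at the critical point k_r D_c = k_1 L, so D_c = (0.241/1.10) × 33.82 = 7.410 mg/L.
Minimum DO = C_s − D_c = 8.01 − 7.410 = 0.6004 mg/L.
x_c = v t_c = 1.16 m/s × 1.680 d × 86400 s/d = 168400 m ≈ 168 km.

t_c ≈ 1.68 d; D_c ≈ 7.41 mg/L; min DO ≈ 0.600 mg/L; x_c ≈ 168 km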